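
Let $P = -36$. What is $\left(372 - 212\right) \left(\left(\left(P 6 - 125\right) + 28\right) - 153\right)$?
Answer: $-74560$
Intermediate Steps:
$\left(372 - 212\right) \left(\left(\left(P 6 - 125\right) + 28\right) - 153\right) = \left(372 - 212\right) \left(\left(\left(\left(-36\right) 6 - 125\right) + 28\right) - 153\right) = 160 \left(\left(\left(-216 - 125\right) + 28\right) - 153\right) = 160 \left(\left(-341 + 28\right) - 153\right) = 160 \left(-313 - 153\right) = 160 \left(-466\right) = -74560$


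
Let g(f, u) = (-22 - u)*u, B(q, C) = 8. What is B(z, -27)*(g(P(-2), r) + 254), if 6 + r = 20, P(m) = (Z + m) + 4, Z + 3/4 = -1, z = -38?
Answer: -2000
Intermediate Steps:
Z = -7/4 (Z = -¾ - 1 = -7/4 ≈ -1.7500)
P(m) = 9/4 + m (P(m) = (-7/4 + m) + 4 = 9/4 + m)
r = 14 (r = -6 + 20 = 14)
g(f, u) = u*(-22 - u)
B(z, -27)*(g(P(-2), r) + 254) = 8*(-1*14*(22 + 14) + 254) = 8*(-1*14*36 + 254) = 8*(-504 + 254) = 8*(-250) = -2000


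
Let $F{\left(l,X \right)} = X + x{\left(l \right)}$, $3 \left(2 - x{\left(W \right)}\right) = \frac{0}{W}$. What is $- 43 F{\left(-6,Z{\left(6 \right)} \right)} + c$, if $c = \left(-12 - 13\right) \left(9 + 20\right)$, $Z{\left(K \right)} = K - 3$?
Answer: $-940$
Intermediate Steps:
$x{\left(W \right)} = 2$ ($x{\left(W \right)} = 2 - \frac{0 \frac{1}{W}}{3} = 2 - 0 = 2 + 0 = 2$)
$Z{\left(K \right)} = -3 + K$
$F{\left(l,X \right)} = 2 + X$ ($F{\left(l,X \right)} = X + 2 = 2 + X$)
$c = -725$ ($c = \left(-25\right) 29 = -725$)
$- 43 F{\left(-6,Z{\left(6 \right)} \right)} + c = - 43 \left(2 + \left(-3 + 6\right)\right) - 725 = - 43 \left(2 + 3\right) - 725 = \left(-43\right) 5 - 725 = -215 - 725 = -940$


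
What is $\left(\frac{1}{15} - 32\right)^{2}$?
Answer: $\frac{229441}{225} \approx 1019.7$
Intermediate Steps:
$\left(\frac{1}{15} - 32\right)^{2} = \left(- \frac{479}{15}\right)^{2} = \frac{229441}{225}$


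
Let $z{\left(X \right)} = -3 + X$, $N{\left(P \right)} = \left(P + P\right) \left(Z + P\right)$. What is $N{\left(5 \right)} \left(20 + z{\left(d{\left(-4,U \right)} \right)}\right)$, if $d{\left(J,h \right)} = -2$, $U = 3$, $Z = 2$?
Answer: $1050$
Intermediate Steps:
$N{\left(P \right)} = 2 P \left(2 + P\right)$ ($N{\left(P \right)} = \left(P + P\right) \left(2 + P\right) = 2 P \left(2 + P\right)$)
$N{\left(5 \right)} \left(20 + z{\left(d{\left(-4,U \right)} \right)}\right) = 2 \cdot 5 \left(2 + 5\right) \left(20 - 5\right) = 2 \cdot 5 \cdot 7 \left(20 - 5\right) = 70 \cdot 15 = 1050$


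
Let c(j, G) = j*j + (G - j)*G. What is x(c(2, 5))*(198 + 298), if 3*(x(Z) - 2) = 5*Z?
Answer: 50096/3 ≈ 16699.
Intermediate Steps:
c(j, G) = j**2 + G*(G - j)
x(Z) = 2 + 5*Z/3 (x(Z) = 2 + (5*Z)/3 = 2 + 5*Z/3)
x(c(2, 5))*(198 + 298) = (2 + 5*(5**2 + 2**2 - 1*5*2)/3)*(198 + 298) = (2 + 5*(25 + 4 - 10)/3)*496 = (2 + (5/3)*19)*496 = (2 + 95/3)*496 = (101/3)*496 = 50096/3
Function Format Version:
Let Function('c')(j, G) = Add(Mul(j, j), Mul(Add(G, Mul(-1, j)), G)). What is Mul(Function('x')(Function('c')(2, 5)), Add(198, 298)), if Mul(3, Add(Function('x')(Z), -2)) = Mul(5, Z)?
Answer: Rational(50096, 3) ≈ 16699.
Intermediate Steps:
Function('c')(j, G) = Add(Pow(j, 2), Mul(G, Add(G, Mul(-1, j))))
Function('x')(Z) = Add(2, Mul(Rational(5, 3), Z)) (Function('x')(Z) = Add(2, Mul(Rational(1, 3), Mul(5, Z))) = Add(2, Mul(Rational(5, 3), Z)))
Mul(Function('x')(Function('c')(2, 5)), Add(198, 298)) = Mul(Add(2, Mul(Rational(5, 3), Add(Pow(5, 2), Pow(2, 2), Mul(-1, 5, 2)))), Add(198, 298)) = Mul(Add(2, Mul(Rational(5, 3), Add(25, 4, -10))), 496) = Mul(Add(2, Mul(Rational(5, 3), 19)), 496) = Mul(Add(2, Rational(95, 3)), 496) = Mul(Rational(101, 3), 496) = Rational(50096, 3)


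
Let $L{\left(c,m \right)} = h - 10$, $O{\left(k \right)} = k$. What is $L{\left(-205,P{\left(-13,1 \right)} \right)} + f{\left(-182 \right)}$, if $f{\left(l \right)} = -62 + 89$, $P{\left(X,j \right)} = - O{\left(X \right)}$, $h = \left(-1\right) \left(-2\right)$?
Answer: $19$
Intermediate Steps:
$h = 2$
$P{\left(X,j \right)} = - X$
$L{\left(c,m \right)} = -8$ ($L{\left(c,m \right)} = 2 - 10 = -8$)
$f{\left(l \right)} = 27$
$L{\left(-205,P{\left(-13,1 \right)} \right)} + f{\left(-182 \right)} = -8 + 27 = 19$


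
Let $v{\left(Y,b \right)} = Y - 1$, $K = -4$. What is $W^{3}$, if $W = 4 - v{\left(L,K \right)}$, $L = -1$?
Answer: $216$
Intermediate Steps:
$v{\left(Y,b \right)} = -1 + Y$
$W = 6$ ($W = 4 - \left(-1 - 1\right) = 4 - -2 = 4 + 2 = 6$)
$W^{3} = 6^{3} = 216$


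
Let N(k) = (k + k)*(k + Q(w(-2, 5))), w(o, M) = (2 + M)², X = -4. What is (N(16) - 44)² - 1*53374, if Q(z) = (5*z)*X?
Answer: 954262290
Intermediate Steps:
Q(z) = -20*z (Q(z) = (5*z)*(-4) = -20*z)
N(k) = 2*k*(-980 + k) (N(k) = (k + k)*(k - 20*(2 + 5)²) = (2*k)*(k - 20*7²) = (2*k)*(k - 20*49) = (2*k)*(k - 980) = (2*k)*(-980 + k) = 2*k*(-980 + k))
(N(16) - 44)² - 1*53374 = (2*16*(-980 + 16) - 44)² - 1*53374 = (2*16*(-964) - 44)² - 53374 = (-30848 - 44)² - 53374 = (-30892)² - 53374 = 954315664 - 53374 = 954262290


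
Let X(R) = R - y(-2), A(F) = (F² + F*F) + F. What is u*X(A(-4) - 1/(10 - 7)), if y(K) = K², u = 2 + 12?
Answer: 994/3 ≈ 331.33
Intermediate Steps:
A(F) = F + 2*F² (A(F) = (F² + F²) + F = 2*F² + F = F + 2*F²)
u = 14
X(R) = -4 + R (X(R) = R - 1*(-2)² = R - 1*4 = R - 4 = -4 + R)
u*X(A(-4) - 1/(10 - 7)) = 14*(-4 + (-4*(1 + 2*(-4)) - 1/(10 - 7))) = 14*(-4 + (-4*(1 - 8) - 1/3)) = 14*(-4 + (-4*(-7) - 1*⅓)) = 14*(-4 + (28 - ⅓)) = 14*(-4 + 83/3) = 14*(71/3) = 994/3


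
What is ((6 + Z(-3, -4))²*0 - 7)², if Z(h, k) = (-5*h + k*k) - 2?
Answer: 49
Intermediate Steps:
Z(h, k) = -2 + k² - 5*h (Z(h, k) = (-5*h + k²) - 2 = (k² - 5*h) - 2 = -2 + k² - 5*h)
((6 + Z(-3, -4))²*0 - 7)² = ((6 + (-2 + (-4)² - 5*(-3)))²*0 - 7)² = ((6 + (-2 + 16 + 15))²*0 - 7)² = ((6 + 29)²*0 - 7)² = (35²*0 - 7)² = (1225*0 - 7)² = (0 - 7)² = (-7)² = 49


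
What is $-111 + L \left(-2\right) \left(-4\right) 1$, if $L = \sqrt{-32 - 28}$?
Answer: $-111 + 16 i \sqrt{15} \approx -111.0 + 61.968 i$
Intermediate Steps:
$L = 2 i \sqrt{15}$ ($L = \sqrt{-60} = 2 i \sqrt{15} \approx 7.746 i$)
$-111 + L \left(-2\right) \left(-4\right) 1 = -111 + 2 i \sqrt{15} \left(-2\right) \left(-4\right) 1 = -111 + 2 i \sqrt{15} \cdot 8 \cdot 1 = -111 + 2 i \sqrt{15} \cdot 8 = -111 + 16 i \sqrt{15}$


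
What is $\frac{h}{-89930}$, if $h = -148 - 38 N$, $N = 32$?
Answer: $\frac{682}{44965} \approx 0.015167$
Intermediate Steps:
$h = -1364$ ($h = -148 - 1216 = -1364$)
$\frac{h}{-89930} = - \frac{1364}{-89930} = \left(-1364\right) \left(- \frac{1}{89930}\right) = \frac{682}{44965}$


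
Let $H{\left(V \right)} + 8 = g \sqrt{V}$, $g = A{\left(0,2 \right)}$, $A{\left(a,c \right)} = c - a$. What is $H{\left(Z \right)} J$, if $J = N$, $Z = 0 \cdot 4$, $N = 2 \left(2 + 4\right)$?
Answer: $-96$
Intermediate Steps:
$N = 12$ ($N = 2 \cdot 6 = 12$)
$Z = 0$
$J = 12$
$g = 2$ ($g = 2 - 0 = 2 + 0 = 2$)
$H{\left(V \right)} = -8 + 2 \sqrt{V}$
$H{\left(Z \right)} J = \left(-8 + 2 \sqrt{0}\right) 12 = \left(-8 + 2 \cdot 0\right) 12 = \left(-8 + 0\right) 12 = \left(-8\right) 12 = -96$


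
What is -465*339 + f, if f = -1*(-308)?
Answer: -157327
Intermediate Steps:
f = 308
-465*339 + f = -465*339 + 308 = -157635 + 308 = -157327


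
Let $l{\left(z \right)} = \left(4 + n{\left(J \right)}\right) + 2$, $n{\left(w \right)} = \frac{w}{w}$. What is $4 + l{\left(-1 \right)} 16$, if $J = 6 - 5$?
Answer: $116$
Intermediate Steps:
$J = 1$ ($J = 6 - 5 = 1$)
$n{\left(w \right)} = 1$
$l{\left(z \right)} = 7$ ($l{\left(z \right)} = \left(4 + 1\right) + 2 = 5 + 2 = 7$)
$4 + l{\left(-1 \right)} 16 = 4 + 7 \cdot 16 = 4 + 112 = 116$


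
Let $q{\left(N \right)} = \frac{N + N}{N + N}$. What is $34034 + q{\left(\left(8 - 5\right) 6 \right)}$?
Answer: $34035$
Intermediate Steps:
$q{\left(N \right)} = 1$ ($q{\left(N \right)} = \frac{2 N}{2 N} = 2 N \frac{1}{2 N} = 1$)
$34034 + q{\left(\left(8 - 5\right) 6 \right)} = 34034 + 1 = 34035$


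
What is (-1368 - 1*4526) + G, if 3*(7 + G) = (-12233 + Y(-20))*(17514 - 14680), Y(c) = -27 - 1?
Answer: -11588459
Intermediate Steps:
Y(c) = -28
G = -11582565 (G = -7 + ((-12233 - 28)*(17514 - 14680))/3 = -7 + (-12261*2834)/3 = -7 + (⅓)*(-34747674) = -7 - 11582558 = -11582565)
(-1368 - 1*4526) + G = (-1368 - 1*4526) - 11582565 = (-1368 - 4526) - 11582565 = -5894 - 11582565 = -11588459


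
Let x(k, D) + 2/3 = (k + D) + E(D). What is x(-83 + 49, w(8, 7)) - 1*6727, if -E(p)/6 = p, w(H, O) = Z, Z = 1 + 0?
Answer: -20300/3 ≈ -6766.7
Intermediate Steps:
Z = 1
w(H, O) = 1
E(p) = -6*p
x(k, D) = -2/3 + k - 5*D (x(k, D) = -2/3 + ((k + D) - 6*D) = -2/3 + ((D + k) - 6*D) = -2/3 + (k - 5*D) = -2/3 + k - 5*D)
x(-83 + 49, w(8, 7)) - 1*6727 = (-2/3 + (-83 + 49) - 5*1) - 1*6727 = (-2/3 - 34 - 5) - 6727 = -119/3 - 6727 = -20300/3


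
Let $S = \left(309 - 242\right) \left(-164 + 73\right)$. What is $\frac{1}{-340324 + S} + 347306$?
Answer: $\frac{120314091825}{346421} \approx 3.4731 \cdot 10^{5}$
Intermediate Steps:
$S = -6097$ ($S = 67 \left(-91\right) = -6097$)
$\frac{1}{-340324 + S} + 347306 = \frac{1}{-340324 - 6097} + 347306 = \frac{1}{-346421} + 347306 = - \frac{1}{346421} + 347306 = \frac{120314091825}{346421}$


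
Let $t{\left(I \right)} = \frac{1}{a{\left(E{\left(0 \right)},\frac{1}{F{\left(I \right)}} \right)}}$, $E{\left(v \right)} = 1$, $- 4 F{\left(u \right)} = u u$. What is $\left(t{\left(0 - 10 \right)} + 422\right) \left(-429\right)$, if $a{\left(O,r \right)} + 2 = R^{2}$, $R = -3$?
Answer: $- \frac{1267695}{7} \approx -1.811 \cdot 10^{5}$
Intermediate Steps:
$F{\left(u \right)} = - \frac{u^{2}}{4}$ ($F{\left(u \right)} = - \frac{u u}{4} = - \frac{u^{2}}{4}$)
$a{\left(O,r \right)} = 7$ ($a{\left(O,r \right)} = -2 + \left(-3\right)^{2} = -2 + 9 = 7$)
$t{\left(I \right)} = \frac{1}{7}$
$\left(t{\left(0 - 10 \right)} + 422\right) \left(-429\right) = \left(\frac{1}{7} + 422\right) \left(-429\right) = \frac{2955}{7} \left(-429\right) = - \frac{1267695}{7}$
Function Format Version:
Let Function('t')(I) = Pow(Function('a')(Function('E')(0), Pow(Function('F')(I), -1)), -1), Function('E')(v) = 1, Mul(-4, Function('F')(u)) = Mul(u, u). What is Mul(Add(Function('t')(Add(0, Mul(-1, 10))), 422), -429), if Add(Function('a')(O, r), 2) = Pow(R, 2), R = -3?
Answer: Rational(-1267695, 7) ≈ -1.8110e+5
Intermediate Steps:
Function('F')(u) = Mul(Rational(-1, 4), Pow(u, 2)) (Function('F')(u) = Mul(Rational(-1, 4), Mul(u, u)) = Mul(Rational(-1, 4), Pow(u, 2)))
Function('a')(O, r) = 7 (Function('a')(O, r) = Add(-2, Pow(-3, 2)) = Add(-2, 9) = 7)
Function('t')(I) = Rational(1, 7) (Function('t')(I) = Pow(7, -1) = Rational(1, 7))
Mul(Add(Function('t')(Add(0, Mul(-1, 10))), 422), -429) = Mul(Add(Rational(1, 7), 422), -429) = Mul(Rational(2955, 7), -429) = Rational(-1267695, 7)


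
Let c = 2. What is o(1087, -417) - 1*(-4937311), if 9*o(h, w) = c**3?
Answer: 44435807/9 ≈ 4.9373e+6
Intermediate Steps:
o(h, w) = 8/9 (o(h, w) = (1/9)*2**3 = (1/9)*8 = 8/9)
o(1087, -417) - 1*(-4937311) = 8/9 - 1*(-4937311) = 8/9 + 4937311 = 44435807/9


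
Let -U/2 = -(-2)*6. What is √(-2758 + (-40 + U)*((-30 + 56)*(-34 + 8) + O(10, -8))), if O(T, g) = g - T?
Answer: √41658 ≈ 204.10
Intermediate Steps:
U = -24 (U = -(-4)*(-1*6) = -(-4)*(-6) = -2*12 = -24)
√(-2758 + (-40 + U)*((-30 + 56)*(-34 + 8) + O(10, -8))) = √(-2758 + (-40 - 24)*((-30 + 56)*(-34 + 8) + (-8 - 1*10))) = √(-2758 - 64*(26*(-26) + (-8 - 10))) = √(-2758 - 64*(-676 - 18)) = √(-2758 - 64*(-694)) = √(-2758 + 44416) = √41658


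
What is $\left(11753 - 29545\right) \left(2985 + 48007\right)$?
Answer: $-907249664$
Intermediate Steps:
$\left(11753 - 29545\right) \left(2985 + 48007\right) = \left(-17792\right) 50992 = -907249664$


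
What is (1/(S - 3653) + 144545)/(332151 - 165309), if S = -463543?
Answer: 67530845819/77947915032 ≈ 0.86636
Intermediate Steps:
(1/(S - 3653) + 144545)/(332151 - 165309) = (1/(-463543 - 3653) + 144545)/(332151 - 165309) = (1/(-467196) + 144545)/166842 = (-1/467196 + 144545)*(1/166842) = (67530845819/467196)*(1/166842) = 67530845819/77947915032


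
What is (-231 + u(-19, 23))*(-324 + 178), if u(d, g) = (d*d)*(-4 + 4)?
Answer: 33726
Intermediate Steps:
u(d, g) = 0 (u(d, g) = d²*0 = 0)
(-231 + u(-19, 23))*(-324 + 178) = (-231 + 0)*(-324 + 178) = -231*(-146) = 33726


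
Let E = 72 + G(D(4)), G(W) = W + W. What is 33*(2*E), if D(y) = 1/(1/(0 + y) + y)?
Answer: 81312/17 ≈ 4783.1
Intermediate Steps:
D(y) = 1/(y + 1/y) (D(y) = 1/(1/y + y) = 1/(y + 1/y))
G(W) = 2*W
E = 1232/17 (E = 72 + 2*(4/(1 + 4²)) = 72 + 2*(4/(1 + 16)) = 72 + 2*(4/17) = 72 + 8/17 = 1232/17 ≈ 72.471)
33*(2*E) = 33*(2*(1232/17)) = 33*(2464/17) = 81312/17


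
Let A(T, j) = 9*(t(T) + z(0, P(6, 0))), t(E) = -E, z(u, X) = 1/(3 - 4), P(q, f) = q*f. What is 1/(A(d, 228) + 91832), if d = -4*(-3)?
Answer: 1/91715 ≈ 1.0903e-5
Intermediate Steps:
P(q, f) = f*q
z(u, X) = -1 (z(u, X) = 1/(-1) = -1)
d = 12
A(T, j) = -9 - 9*T (A(T, j) = 9*(-T - 1) = 9*(-1 - T) = -9 - 9*T)
1/(A(d, 228) + 91832) = 1/((-9 - 9*12) + 91832) = 1/((-9 - 108) + 91832) = 1/(-117 + 91832) = 1/91715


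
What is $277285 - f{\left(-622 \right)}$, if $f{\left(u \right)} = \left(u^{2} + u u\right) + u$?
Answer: $-495861$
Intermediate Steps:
$f{\left(u \right)} = u + 2 u^{2}$ ($f{\left(u \right)} = \left(u^{2} + u^{2}\right) + u = 2 u^{2} + u = u + 2 u^{2}$)
$277285 - f{\left(-622 \right)} = 277285 - - 622 \left(1 + 2 \left(-622\right)\right) = 277285 - - 622 \left(1 - 1244\right) = 277285 - \left(-622\right) \left(-1243\right) = 277285 - 773146 = -495861$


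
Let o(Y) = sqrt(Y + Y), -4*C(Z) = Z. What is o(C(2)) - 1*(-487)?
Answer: 487 + I ≈ 487.0 + 1.0*I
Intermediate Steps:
C(Z) = -Z/4
o(Y) = sqrt(2)*sqrt(Y) (o(Y) = sqrt(2*Y) = sqrt(2)*sqrt(Y))
o(C(2)) - 1*(-487) = sqrt(2)*sqrt(-1/4*2) - 1*(-487) = sqrt(2)*sqrt(-1/2) + 487 = sqrt(2)*(I*sqrt(2)/2) + 487 = I + 487 = 487 + I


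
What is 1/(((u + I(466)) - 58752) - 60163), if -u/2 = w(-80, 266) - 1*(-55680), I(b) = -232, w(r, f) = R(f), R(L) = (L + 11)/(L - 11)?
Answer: -255/58779839 ≈ -4.3382e-6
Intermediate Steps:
R(L) = (11 + L)/(-11 + L)
w(r, f) = (11 + f)/(-11 + f)
u = -28397354/255 (u = -2*((11 + 266)/(-11 + 266) - 1*(-55680)) = -2*(277/255 + 55680) = -2*14198677/255 = -28397354/255 ≈ -1.1136e+5)
1/(((u + I(466)) - 58752) - 60163) = 1/(((-28397354/255 - 232) - 58752) - 60163) = 1/((-28456514/255 - 58752) - 60163) = 1/(-43438274/255 - 60163) = 1/(-58779839/255) = -255/58779839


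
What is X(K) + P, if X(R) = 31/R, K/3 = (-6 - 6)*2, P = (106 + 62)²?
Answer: 2032097/72 ≈ 28224.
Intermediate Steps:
P = 28224 (P = 168² = 28224)
K = -72 (K = 3*((-6 - 6)*2) = 3*(-12*2) = 3*(-24) = -72)
X(K) + P = 31/(-72) + 28224 = 31*(-1/72) + 28224 = -31/72 + 28224 = 2032097/72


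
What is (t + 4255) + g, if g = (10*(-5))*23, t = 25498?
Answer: 28603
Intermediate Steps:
g = -1150 (g = -50*23 = -1150)
(t + 4255) + g = (25498 + 4255) - 1150 = 29753 - 1150 = 28603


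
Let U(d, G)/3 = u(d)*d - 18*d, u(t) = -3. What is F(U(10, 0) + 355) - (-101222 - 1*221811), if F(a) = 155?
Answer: 323188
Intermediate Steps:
U(d, G) = -63*d (U(d, G) = 3*(-3*d - 18*d) = 3*(-21*d) = -63*d)
F(U(10, 0) + 355) - (-101222 - 1*221811) = 155 - (-101222 - 1*221811) = 155 - (-101222 - 221811) = 155 - 1*(-323033) = 155 + 323033 = 323188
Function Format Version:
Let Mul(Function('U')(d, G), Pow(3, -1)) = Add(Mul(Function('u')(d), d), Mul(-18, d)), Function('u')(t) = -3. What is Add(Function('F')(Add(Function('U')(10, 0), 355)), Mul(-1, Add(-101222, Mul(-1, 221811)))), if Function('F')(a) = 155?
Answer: 323188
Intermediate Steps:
Function('U')(d, G) = Mul(-63, d) (Function('U')(d, G) = Mul(3, Add(Mul(-3, d), Mul(-18, d))) = Mul(3, Mul(-21, d)) = Mul(-63, d))
Add(Function('F')(Add(Function('U')(10, 0), 355)), Mul(-1, Add(-101222, Mul(-1, 221811)))) = Add(155, Mul(-1, Add(-101222, Mul(-1, 221811)))) = Add(155, Mul(-1, Add(-101222, -221811))) = Add(155, Mul(-1, -323033)) = Add(155, 323033) = 323188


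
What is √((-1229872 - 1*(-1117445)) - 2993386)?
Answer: 29*I*√3693 ≈ 1762.3*I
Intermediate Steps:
√((-1229872 - 1*(-1117445)) - 2993386) = √((-1229872 + 1117445) - 2993386) = √(-112427 - 2993386) = √(-3105813) = 29*I*√3693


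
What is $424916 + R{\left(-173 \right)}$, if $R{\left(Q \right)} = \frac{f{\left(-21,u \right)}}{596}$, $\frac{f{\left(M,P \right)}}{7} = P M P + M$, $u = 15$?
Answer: $\frac{126608357}{298} \approx 4.2486 \cdot 10^{5}$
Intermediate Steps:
$f{\left(M,P \right)} = 7 M + 7 M P^{2}$ ($f{\left(M,P \right)} = 7 \left(P M P + M\right) = 7 \left(M P P + M\right) = 7 \left(M P^{2} + M\right) = 7 \left(M + M P^{2}\right) = 7 M + 7 M P^{2}$)
$R{\left(Q \right)} = - \frac{16611}{298}$ ($R{\left(Q \right)} = \frac{7 \left(-21\right) \left(1 + 15^{2}\right)}{596} = 7 \left(-21\right) \left(1 + 225\right) \frac{1}{596} = 7 \left(-21\right) 226 \cdot \frac{1}{596} = \left(-33222\right) \frac{1}{596} = - \frac{16611}{298}$)
$424916 + R{\left(-173 \right)} = 424916 - \frac{16611}{298} = \frac{126608357}{298}$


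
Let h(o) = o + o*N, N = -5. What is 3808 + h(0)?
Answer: 3808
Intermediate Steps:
h(o) = -4*o (h(o) = o + o*(-5) = o - 5*o = -4*o)
3808 + h(0) = 3808 - 4*0 = 3808 + 0 = 3808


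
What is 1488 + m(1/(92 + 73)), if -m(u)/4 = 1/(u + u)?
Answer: 1158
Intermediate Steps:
m(u) = -2/u (m(u) = -4/(u + u) = -4*1/(2*u) = -2/u)
1488 + m(1/(92 + 73)) = 1488 - 2/(1/(92 + 73)) = 1488 - 2/(1/165) = 1488 - 2/1/165 = 1488 - 2*165 = 1488 - 330 = 1158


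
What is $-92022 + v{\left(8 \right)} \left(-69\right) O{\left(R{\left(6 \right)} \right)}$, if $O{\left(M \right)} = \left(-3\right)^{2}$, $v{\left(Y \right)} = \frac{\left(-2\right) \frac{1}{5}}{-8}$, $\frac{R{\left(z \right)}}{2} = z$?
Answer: $- \frac{1841061}{20} \approx -92053.0$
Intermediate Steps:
$R{\left(z \right)} = 2 z$
$v{\left(Y \right)} = \frac{1}{20}$ ($v{\left(Y \right)} = \left(-2\right) \frac{1}{5} \left(- \frac{1}{8}\right) = \left(- \frac{2}{5}\right) \left(- \frac{1}{8}\right) = \frac{1}{20}$)
$O{\left(M \right)} = 9$
$-92022 + v{\left(8 \right)} \left(-69\right) O{\left(R{\left(6 \right)} \right)} = -92022 + \frac{1}{20} \left(-69\right) 9 = -92022 - \frac{621}{20} = - \frac{1841061}{20}$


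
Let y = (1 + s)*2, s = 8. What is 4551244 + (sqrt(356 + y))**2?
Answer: 4551618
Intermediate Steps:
y = 18 (y = (1 + 8)*2 = 9*2 = 18)
4551244 + (sqrt(356 + y))**2 = 4551244 + (sqrt(356 + 18))**2 = 4551244 + (sqrt(374))**2 = 4551244 + 374 = 4551618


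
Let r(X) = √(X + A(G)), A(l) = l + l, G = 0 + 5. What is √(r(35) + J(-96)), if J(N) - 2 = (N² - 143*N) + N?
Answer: √(22850 + 3*√5) ≈ 151.18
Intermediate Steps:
G = 5
A(l) = 2*l
J(N) = 2 + N² - 142*N (J(N) = 2 + ((N² - 143*N) + N) = 2 + (N² - 142*N) = 2 + N² - 142*N)
r(X) = √(10 + X) (r(X) = √(X + 2*5) = √(X + 10) = √(10 + X))
√(r(35) + J(-96)) = √(√(10 + 35) + (2 + (-96)² - 142*(-96))) = √(√45 + (2 + 9216 + 13632)) = √(3*√5 + 22850) = √(22850 + 3*√5)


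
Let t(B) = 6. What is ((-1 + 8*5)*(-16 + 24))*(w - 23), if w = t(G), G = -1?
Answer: -5304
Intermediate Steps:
w = 6
((-1 + 8*5)*(-16 + 24))*(w - 23) = ((-1 + 8*5)*(-16 + 24))*(6 - 23) = ((-1 + 40)*8)*(-17) = (39*8)*(-17) = 312*(-17) = -5304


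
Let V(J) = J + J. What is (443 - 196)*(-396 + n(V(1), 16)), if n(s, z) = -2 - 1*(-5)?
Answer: -97071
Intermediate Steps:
V(J) = 2*J
n(s, z) = 3 (n(s, z) = -2 + 5 = 3)
(443 - 196)*(-396 + n(V(1), 16)) = (443 - 196)*(-396 + 3) = 247*(-393) = -97071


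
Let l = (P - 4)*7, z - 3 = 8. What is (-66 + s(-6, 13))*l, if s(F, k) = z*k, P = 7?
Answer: 1617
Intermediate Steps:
z = 11 (z = 3 + 8 = 11)
l = 21 (l = (7 - 4)*7 = 3*7 = 21)
s(F, k) = 11*k
(-66 + s(-6, 13))*l = (-66 + 11*13)*21 = (-66 + 143)*21 = 77*21 = 1617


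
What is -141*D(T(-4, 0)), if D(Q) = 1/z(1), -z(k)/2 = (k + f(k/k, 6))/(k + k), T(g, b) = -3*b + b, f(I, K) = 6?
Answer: 141/7 ≈ 20.143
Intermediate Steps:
T(g, b) = -2*b
z(k) = -(6 + k)/k (z(k) = -2*(k + 6)/(k + k) = -2*(6 + k)/(2*k) = -2*(6 + k)*1/(2*k) = -(6 + k)/k)
D(Q) = -⅐ (D(Q) = 1/((-6 - 1*1)/1) = 1/(1*(-6 - 1)) = 1/(1*(-7)) = 1/(-7) = -⅐)
-141*D(T(-4, 0)) = -141*(-⅐) = 141/7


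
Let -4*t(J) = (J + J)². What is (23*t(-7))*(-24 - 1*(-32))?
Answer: -9016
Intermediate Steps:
t(J) = -J² (t(J) = -(J + J)²/4 = -4*J²/4 = -J²)
(23*t(-7))*(-24 - 1*(-32)) = (23*(-1*(-7)²))*(-24 - 1*(-32)) = (23*(-1*49))*(-24 + 32) = (23*(-49))*8 = -1127*8 = -9016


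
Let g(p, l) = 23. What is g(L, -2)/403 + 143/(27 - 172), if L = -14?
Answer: -54294/58435 ≈ -0.92914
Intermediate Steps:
g(L, -2)/403 + 143/(27 - 172) = 23/403 + 143/(27 - 172) = 23*(1/403) + 143/(-145) = 23/403 + 143*(-1/145) = 23/403 - 143/145 = -54294/58435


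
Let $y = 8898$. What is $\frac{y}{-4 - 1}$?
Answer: $- \frac{8898}{5} \approx -1779.6$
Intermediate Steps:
$\frac{y}{-4 - 1} = \frac{1}{-4 - 1} \cdot 8898 = \frac{1}{-5} \cdot 8898 = \left(- \frac{1}{5}\right) 8898 = - \frac{8898}{5}$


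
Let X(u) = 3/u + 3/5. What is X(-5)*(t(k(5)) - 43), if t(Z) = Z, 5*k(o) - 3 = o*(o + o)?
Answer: 0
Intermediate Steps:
X(u) = ⅗ + 3/u (X(u) = 3/u + 3*(⅕) = 3/u + ⅗ = ⅗ + 3/u)
k(o) = ⅗ + 2*o²/5 (k(o) = ⅗ + (o*(o + o))/5 = ⅗ + (o*(2*o))/5 = ⅗ + (2*o²)/5 = ⅗ + 2*o²/5)
X(-5)*(t(k(5)) - 43) = (⅗ + 3/(-5))*((⅗ + (⅖)*5²) - 43) = (⅗ + 3*(-⅕))*((⅗ + (⅖)*25) - 43) = (⅗ - ⅗)*((⅗ + 10) - 43) = 0*(53/5 - 43) = 0*(-162/5) = 0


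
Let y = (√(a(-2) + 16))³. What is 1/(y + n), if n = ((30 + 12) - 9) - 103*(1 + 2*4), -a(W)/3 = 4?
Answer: -1/886 ≈ -0.0011287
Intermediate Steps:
a(W) = -12 (a(W) = -3*4 = -12)
y = 8 (y = (√(-12 + 16))³ = (√4)³ = 2³ = 8)
n = -894 (n = (42 - 9) - 103*(1 + 8) = 33 - 103*9 = 33 - 927 = -894)
1/(y + n) = 1/(8 - 894) = 1/(-886) = -1/886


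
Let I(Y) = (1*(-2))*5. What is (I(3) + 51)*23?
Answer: 943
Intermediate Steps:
I(Y) = -10 (I(Y) = -2*5 = -10)
(I(3) + 51)*23 = (-10 + 51)*23 = 41*23 = 943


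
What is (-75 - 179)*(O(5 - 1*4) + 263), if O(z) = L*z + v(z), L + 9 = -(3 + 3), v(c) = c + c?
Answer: -63500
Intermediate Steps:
v(c) = 2*c
L = -15 (L = -9 - (3 + 3) = -9 - 1*6 = -9 - 6 = -15)
O(z) = -13*z (O(z) = -15*z + 2*z = -13*z)
(-75 - 179)*(O(5 - 1*4) + 263) = (-75 - 179)*(-13*(5 - 1*4) + 263) = -254*(-13*(5 - 4) + 263) = -254*(-13*1 + 263) = -254*(-13 + 263) = -254*250 = -63500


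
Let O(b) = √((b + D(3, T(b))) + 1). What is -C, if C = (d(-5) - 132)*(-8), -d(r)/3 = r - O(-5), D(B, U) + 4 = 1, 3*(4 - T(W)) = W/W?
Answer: -936 + 24*I*√7 ≈ -936.0 + 63.498*I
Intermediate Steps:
T(W) = 11/3 (T(W) = 4 - W/(3*W) = 4 - ⅓*1 = 4 - ⅓ = 11/3)
D(B, U) = -3 (D(B, U) = -4 + 1 = -3)
O(b) = √(-2 + b) (O(b) = √((b - 3) + 1) = √((-3 + b) + 1) = √(-2 + b))
d(r) = -3*r + 3*I*√7 (d(r) = -3*(r - √(-2 - 5)) = -3*(r - √(-7)) = -3*(r - I*√7) = -3*r + 3*I*√7)
C = 936 - 24*I*√7 (C = ((-3*(-5) + 3*I*√7) - 132)*(-8) = ((15 + 3*I*√7) - 132)*(-8) = (-117 + 3*I*√7)*(-8) = 936 - 24*I*√7 ≈ 936.0 - 63.498*I)
-C = -(936 - 24*I*√7) = -936 + 24*I*√7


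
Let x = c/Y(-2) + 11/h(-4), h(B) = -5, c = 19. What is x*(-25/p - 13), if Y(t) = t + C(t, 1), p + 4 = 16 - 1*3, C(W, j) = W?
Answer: 9869/90 ≈ 109.66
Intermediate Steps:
p = 9 (p = -4 + (16 - 1*3) = -4 + (16 - 3) = -4 + 13 = 9)
Y(t) = 2*t (Y(t) = t + t = 2*t)
x = -139/20 (x = 19/((2*(-2))) + 11/(-5) = 19/(-4) + 11*(-1/5) = 19*(-1/4) - 11/5 = -19/4 - 11/5 = -139/20 ≈ -6.9500)
x*(-25/p - 13) = -139*(-25/9 - 13)/20 = -139/20*(-142/9) = 9869/90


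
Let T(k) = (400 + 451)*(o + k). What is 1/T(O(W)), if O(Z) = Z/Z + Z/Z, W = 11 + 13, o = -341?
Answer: -1/288489 ≈ -3.4663e-6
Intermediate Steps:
W = 24
O(Z) = 2 (O(Z) = 1 + 1 = 2)
T(k) = -290191 + 851*k (T(k) = (400 + 451)*(-341 + k) = 851*(-341 + k) = -290191 + 851*k)
1/T(O(W)) = 1/(-290191 + 851*2) = 1/(-290191 + 1702) = 1/(-288489) = -1/288489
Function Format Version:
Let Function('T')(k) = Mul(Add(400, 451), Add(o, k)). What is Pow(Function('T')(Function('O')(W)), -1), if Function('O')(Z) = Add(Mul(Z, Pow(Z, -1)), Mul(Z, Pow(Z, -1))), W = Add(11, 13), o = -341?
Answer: Rational(-1, 288489) ≈ -3.4663e-6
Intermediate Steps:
W = 24
Function('O')(Z) = 2 (Function('O')(Z) = Add(1, 1) = 2)
Function('T')(k) = Add(-290191, Mul(851, k)) (Function('T')(k) = Mul(Add(400, 451), Add(-341, k)) = Mul(851, Add(-341, k)) = Add(-290191, Mul(851, k)))
Pow(Function('T')(Function('O')(W)), -1) = Pow(Add(-290191, Mul(851, 2)), -1) = Pow(Add(-290191, 1702), -1) = Pow(-288489, -1) = Rational(-1, 288489)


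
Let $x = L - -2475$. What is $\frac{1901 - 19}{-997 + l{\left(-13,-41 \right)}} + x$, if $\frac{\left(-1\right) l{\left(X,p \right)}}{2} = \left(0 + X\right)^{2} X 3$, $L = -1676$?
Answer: $\frac{9737697}{12185} \approx 799.15$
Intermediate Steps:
$l{\left(X,p \right)} = - 6 X^{3}$ ($l{\left(X,p \right)} = - 2 \left(0 + X\right)^{2} X 3 = - 2 X^{2} X 3 = - 2 X^{3} \cdot 3 = - 2 \cdot 3 X^{3} = - 6 X^{3}$)
$x = 799$ ($x = -1676 - -2475 = -1676 + 2475 = 799$)
$\frac{1901 - 19}{-997 + l{\left(-13,-41 \right)}} + x = \frac{1901 - 19}{-997 - 6 \left(-13\right)^{3}} + 799 = \frac{1882}{-997 - -13182} + 799 = \frac{1882}{-997 + 13182} + 799 = \frac{1882}{12185} + 799 = \frac{9737697}{12185}$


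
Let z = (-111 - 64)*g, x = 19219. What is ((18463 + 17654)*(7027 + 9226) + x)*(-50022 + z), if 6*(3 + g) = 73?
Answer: -90918143098370/3 ≈ -3.0306e+13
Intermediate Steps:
g = 55/6 (g = -3 + (1/6)*73 = -3 + 73/6 = 55/6 ≈ 9.1667)
z = -9625/6 (z = (-111 - 64)*(55/6) = -175*55/6 = -9625/6 ≈ -1604.2)
((18463 + 17654)*(7027 + 9226) + x)*(-50022 + z) = ((18463 + 17654)*(7027 + 9226) + 19219)*(-50022 - 9625/6) = (36117*16253 + 19219)*(-309757/6) = (587009601 + 19219)*(-309757/6) = 587028820*(-309757/6) = -90918143098370/3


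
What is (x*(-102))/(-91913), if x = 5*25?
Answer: 12750/91913 ≈ 0.13872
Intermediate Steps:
x = 125
(x*(-102))/(-91913) = (125*(-102))/(-91913) = -12750*(-1/91913) = 12750/91913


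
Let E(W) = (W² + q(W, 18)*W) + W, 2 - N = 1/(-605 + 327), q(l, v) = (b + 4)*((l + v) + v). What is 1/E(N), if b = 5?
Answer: 19321/13356860 ≈ 0.0014465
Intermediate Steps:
q(l, v) = 9*l + 18*v (q(l, v) = (5 + 4)*((l + v) + v) = 9*(l + 2*v) = 9*l + 18*v)
N = 557/278 (N = 2 - 1/(-605 + 327) = 2 - 1/(-278) = 2 - 1*(-1/278) = 2 + 1/278 = 557/278 ≈ 2.0036)
E(W) = W + W² + W*(324 + 9*W) (E(W) = (W² + (9*W + 18*18)*W) + W = (W² + (9*W + 324)*W) + W = (W² + (324 + 9*W)*W) + W = (W² + W*(324 + 9*W)) + W = W + W² + W*(324 + 9*W))
1/E(N) = 1/(5*(557/278)*(65 + 2*(557/278))) = 1/(5*(557/278)*(65 + 557/139)) = 1/(5*(557/278)*(9592/139)) = 1/(13356860/19321) = 19321/13356860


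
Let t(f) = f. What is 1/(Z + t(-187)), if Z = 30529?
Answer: 1/30342 ≈ 3.2958e-5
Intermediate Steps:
1/(Z + t(-187)) = 1/(30529 - 187) = 1/30342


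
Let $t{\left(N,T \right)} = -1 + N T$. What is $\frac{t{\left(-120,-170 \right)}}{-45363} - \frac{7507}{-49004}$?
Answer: $- \frac{659092555}{2222968452} \approx -0.29649$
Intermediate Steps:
$\frac{t{\left(-120,-170 \right)}}{-45363} - \frac{7507}{-49004} = \frac{-1 - -20400}{-45363} - \frac{7507}{-49004} = \left(-1 + 20400\right) \left(- \frac{1}{45363}\right) - - \frac{7507}{49004} = 20399 \left(- \frac{1}{45363}\right) + \frac{7507}{49004} = - \frac{20399}{45363} + \frac{7507}{49004} = - \frac{659092555}{2222968452}$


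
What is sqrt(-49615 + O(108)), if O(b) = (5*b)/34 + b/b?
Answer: 4*I*sqrt(895866)/17 ≈ 222.71*I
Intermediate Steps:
O(b) = 1 + 5*b/34 (O(b) = (5*b)*(1/34) + 1 = 5*b/34 + 1 = 1 + 5*b/34)
sqrt(-49615 + O(108)) = sqrt(-49615 + (1 + (5/34)*108)) = sqrt(-49615 + (1 + 270/17)) = sqrt(-49615 + 287/17) = sqrt(-843168/17) = 4*I*sqrt(895866)/17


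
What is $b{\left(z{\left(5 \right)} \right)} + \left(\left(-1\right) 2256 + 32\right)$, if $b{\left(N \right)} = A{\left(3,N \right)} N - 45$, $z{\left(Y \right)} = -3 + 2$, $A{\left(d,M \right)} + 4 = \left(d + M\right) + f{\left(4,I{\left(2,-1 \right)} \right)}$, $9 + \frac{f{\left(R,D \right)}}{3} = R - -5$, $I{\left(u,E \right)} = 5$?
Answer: $-2267$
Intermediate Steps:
$f{\left(R,D \right)} = -12 + 3 R$ ($f{\left(R,D \right)} = -27 + 3 \left(R - -5\right) = -27 + 3 \left(R + 5\right) = -27 + 3 \left(5 + R\right) = -27 + \left(15 + 3 R\right) = -12 + 3 R$)
$A{\left(d,M \right)} = -4 + M + d$ ($A{\left(d,M \right)} = -4 + \left(\left(d + M\right) + \left(-12 + 3 \cdot 4\right)\right) = -4 + \left(\left(M + d\right) + \left(-12 + 12\right)\right) = -4 + \left(\left(M + d\right) + 0\right) = -4 + \left(M + d\right) = -4 + M + d$)
$z{\left(Y \right)} = -1$
$b{\left(N \right)} = -45 + N \left(-1 + N\right)$ ($b{\left(N \right)} = \left(-4 + N + 3\right) N - 45 = \left(-1 + N\right) N - 45 = N \left(-1 + N\right) - 45 = -45 + N \left(-1 + N\right)$)
$b{\left(z{\left(5 \right)} \right)} + \left(\left(-1\right) 2256 + 32\right) = \left(-45 - \left(-1 - 1\right)\right) + \left(\left(-1\right) 2256 + 32\right) = \left(-45 - -2\right) + \left(-2256 + 32\right) = \left(-45 + 2\right) - 2224 = -43 - 2224 = -2267$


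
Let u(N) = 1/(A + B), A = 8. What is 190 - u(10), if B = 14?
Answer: 4179/22 ≈ 189.95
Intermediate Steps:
u(N) = 1/22 (u(N) = 1/(8 + 14) = 1/22)
190 - u(10) = 190 - 1*1/22 = 190 - 1/22 = 4179/22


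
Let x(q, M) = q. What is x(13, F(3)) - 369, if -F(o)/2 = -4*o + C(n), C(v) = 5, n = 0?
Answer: -356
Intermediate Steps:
F(o) = -10 + 8*o (F(o) = -2*(-4*o + 5) = -2*(5 - 4*o) = -10 + 8*o)
x(13, F(3)) - 369 = 13 - 369 = -356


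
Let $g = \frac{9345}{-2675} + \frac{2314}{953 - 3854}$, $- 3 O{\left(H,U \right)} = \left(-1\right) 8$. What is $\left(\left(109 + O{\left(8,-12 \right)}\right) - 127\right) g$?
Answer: $\frac{306358114}{4656105} \approx 65.797$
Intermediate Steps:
$O{\left(H,U \right)} = \frac{8}{3}$ ($O{\left(H,U \right)} = - \frac{\left(-1\right) 8}{3} = \left(- \frac{1}{3}\right) \left(-8\right) = \frac{8}{3}$)
$g = - \frac{6659959}{1552035}$ ($g = 9345 \left(- \frac{1}{2675}\right) + \frac{2314}{953 - 3854} = - \frac{1869}{535} + \frac{2314}{-2901} = - \frac{1869}{535} + 2314 \left(- \frac{1}{2901}\right) = - \frac{1869}{535} - \frac{2314}{2901} = - \frac{6659959}{1552035} \approx -4.2911$)
$\left(\left(109 + O{\left(8,-12 \right)}\right) - 127\right) g = \left(\left(109 + \frac{8}{3}\right) - 127\right) \left(- \frac{6659959}{1552035}\right) = \left(\frac{335}{3} - 127\right) \left(- \frac{6659959}{1552035}\right) = \left(- \frac{46}{3}\right) \left(- \frac{6659959}{1552035}\right) = \frac{306358114}{4656105}$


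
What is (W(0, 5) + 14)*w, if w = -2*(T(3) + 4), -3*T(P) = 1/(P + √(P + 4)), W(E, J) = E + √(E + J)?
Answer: -98 - 7*√5 - 14*√7/3 - √35/3 ≈ -127.97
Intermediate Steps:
T(P) = -1/(3*(P + √(4 + P))) (T(P) = -1/(3*(P + √(P + 4))) = -1/(3*(P + √(4 + P))))
w = -8 + 2/(9 + 3*√7) (w = -2*(-1/(3*3 + 3*√(4 + 3)) + 4) = -2*(-1/(9 + 3*√7) + 4) = -2*(4 - 1/(9 + 3*√7)) = -8 + 2/(9 + 3*√7) ≈ -7.8819)
(W(0, 5) + 14)*w = ((0 + √(0 + 5)) + 14)*(-7 - √7/3) = ((0 + √5) + 14)*(-7 - √7/3) = (√5 + 14)*(-7 - √7/3) = (14 + √5)*(-7 - √7/3) = (-7 - √7/3)*(14 + √5)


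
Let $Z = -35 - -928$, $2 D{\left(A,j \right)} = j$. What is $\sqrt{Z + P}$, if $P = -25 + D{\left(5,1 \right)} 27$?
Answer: $\frac{\sqrt{3526}}{2} \approx 29.69$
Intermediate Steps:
$D{\left(A,j \right)} = \frac{j}{2}$
$P = - \frac{23}{2}$ ($P = -25 + \frac{1}{2} \cdot 1 \cdot 27 = -25 + \frac{1}{2} \cdot 27 = -25 + \frac{27}{2} = - \frac{23}{2} \approx -11.5$)
$Z = 893$ ($Z = -35 + 928 = 893$)
$\sqrt{Z + P} = \sqrt{893 - \frac{23}{2}} = \sqrt{\frac{1763}{2}} = \frac{\sqrt{3526}}{2}$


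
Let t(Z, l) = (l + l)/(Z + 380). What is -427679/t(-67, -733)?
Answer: 133863527/1466 ≈ 91312.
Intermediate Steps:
t(Z, l) = 2*l/(380 + Z) (t(Z, l) = (2*l)/(380 + Z) = 2*l/(380 + Z))
-427679/t(-67, -733) = -427679/(2*(-733)/(380 - 67)) = -427679/(2*(-733)/313) = -427679/(2*(-733)*(1/313)) = -427679/(-1466/313) = -427679*(-313/1466) = 133863527/1466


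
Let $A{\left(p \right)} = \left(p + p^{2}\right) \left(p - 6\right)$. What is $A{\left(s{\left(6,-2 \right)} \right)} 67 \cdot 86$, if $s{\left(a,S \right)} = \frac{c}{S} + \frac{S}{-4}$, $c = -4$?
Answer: $- \frac{705845}{4} \approx -1.7646 \cdot 10^{5}$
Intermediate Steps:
$s{\left(a,S \right)} = - \frac{4}{S} - \frac{S}{4}$ ($s{\left(a,S \right)} = - \frac{4}{S} + \frac{S}{-4} = - \frac{4}{S} + S \left(- \frac{1}{4}\right) = - \frac{4}{S} - \frac{S}{4}$)
$A{\left(p \right)} = \left(-6 + p\right) \left(p + p^{2}\right)$ ($A{\left(p \right)} = \left(p + p^{2}\right) \left(-6 + p\right) = \left(-6 + p\right) \left(p + p^{2}\right)$)
$A{\left(s{\left(6,-2 \right)} \right)} 67 \cdot 86 = \left(- \frac{4}{-2} - - \frac{1}{2}\right) \left(-6 + \left(- \frac{4}{-2} - - \frac{1}{2}\right)^{2} - 5 \left(- \frac{4}{-2} - - \frac{1}{2}\right)\right) 67 \cdot 86 = \left(\left(-4\right) \left(- \frac{1}{2}\right) + \frac{1}{2}\right) \left(-6 + \left(\left(-4\right) \left(- \frac{1}{2}\right) + \frac{1}{2}\right)^{2} - 5 \left(\left(-4\right) \left(- \frac{1}{2}\right) + \frac{1}{2}\right)\right) 67 \cdot 86 = \left(2 + \frac{1}{2}\right) \left(-6 + \left(2 + \frac{1}{2}\right)^{2} - 5 \left(2 + \frac{1}{2}\right)\right) 67 \cdot 86 = \frac{5 \left(-6 + \left(\frac{5}{2}\right)^{2} - \frac{25}{2}\right)}{2} \cdot 67 \cdot 86 = \frac{5 \left(-6 + \frac{25}{4} - \frac{25}{2}\right)}{2} \cdot 67 \cdot 86 = \frac{5}{2} \left(- \frac{49}{4}\right) 67 \cdot 86 = \left(- \frac{245}{8}\right) 67 \cdot 86 = \left(- \frac{16415}{8}\right) 86 = - \frac{705845}{4}$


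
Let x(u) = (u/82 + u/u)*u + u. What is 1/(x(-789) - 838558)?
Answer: -82/68268631 ≈ -1.2011e-6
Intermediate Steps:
x(u) = u + u*(1 + u/82) (x(u) = (u*(1/82) + 1)*u + u = (u/82 + 1)*u + u = (1 + u/82)*u + u = u*(1 + u/82) + u = u + u*(1 + u/82))
1/(x(-789) - 838558) = 1/((1/82)*(-789)*(164 - 789) - 838558) = 1/((1/82)*(-789)*(-625) - 838558) = 1/(493125/82 - 838558) = 1/(-68268631/82) = -82/68268631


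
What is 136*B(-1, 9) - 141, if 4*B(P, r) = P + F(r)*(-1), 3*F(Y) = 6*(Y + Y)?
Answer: -1399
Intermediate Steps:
F(Y) = 4*Y (F(Y) = (6*(Y + Y))/3 = (6*(2*Y))/3 = (12*Y)/3 = 4*Y)
B(P, r) = -r + P/4 (B(P, r) = (P + (4*r)*(-1))/4 = (P - 4*r)/4 = -r + P/4)
136*B(-1, 9) - 141 = 136*(-1*9 + (¼)*(-1)) - 141 = 136*(-9 - ¼) - 141 = 136*(-37/4) - 141 = -1258 - 141 = -1399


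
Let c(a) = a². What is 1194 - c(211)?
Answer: -43327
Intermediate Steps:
1194 - c(211) = 1194 - 1*211² = 1194 - 1*44521 = 1194 - 44521 = -43327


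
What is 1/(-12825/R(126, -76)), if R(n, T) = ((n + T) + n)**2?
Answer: -30976/12825 ≈ -2.4153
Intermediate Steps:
R(n, T) = (T + 2*n)**2 (R(n, T) = ((T + n) + n)**2 = (T + 2*n)**2)
1/(-12825/R(126, -76)) = 1/(-12825/(-76 + 2*126)**2) = 1/(-12825/(-76 + 252)**2) = 1/(-12825/(176**2)) = 1/(-12825/30976) = -30976/12825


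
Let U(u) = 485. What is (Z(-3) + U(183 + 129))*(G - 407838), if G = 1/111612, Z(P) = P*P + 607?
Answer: -16705698651785/37204 ≈ -4.4903e+8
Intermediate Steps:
Z(P) = 607 + P**2 (Z(P) = P**2 + 607 = 607 + P**2)
G = 1/111612 ≈ 8.9596e-6
(Z(-3) + U(183 + 129))*(G - 407838) = ((607 + (-3)**2) + 485)*(1/111612 - 407838) = ((607 + 9) + 485)*(-45519614855/111612) = (616 + 485)*(-45519614855/111612) = 1101*(-45519614855/111612) = -16705698651785/37204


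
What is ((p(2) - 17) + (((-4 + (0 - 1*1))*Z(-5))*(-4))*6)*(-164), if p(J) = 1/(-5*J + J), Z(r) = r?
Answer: 202417/2 ≈ 1.0121e+5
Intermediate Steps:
p(J) = -1/(4*J) (p(J) = 1/(-4*J) = -1/(4*J))
((p(2) - 17) + (((-4 + (0 - 1*1))*Z(-5))*(-4))*6)*(-164) = ((-¼/2 - 17) + (((-4 + (0 - 1*1))*(-5))*(-4))*6)*(-164) = ((-¼*½ - 17) + (((-4 + (0 - 1))*(-5))*(-4))*6)*(-164) = ((-⅛ - 17) + (((-4 - 1)*(-5))*(-4))*6)*(-164) = (-137/8 + (-5*(-5)*(-4))*6)*(-164) = (-137/8 + (25*(-4))*6)*(-164) = (-137/8 - 100*6)*(-164) = (-137/8 - 600)*(-164) = -4937/8*(-164) = 202417/2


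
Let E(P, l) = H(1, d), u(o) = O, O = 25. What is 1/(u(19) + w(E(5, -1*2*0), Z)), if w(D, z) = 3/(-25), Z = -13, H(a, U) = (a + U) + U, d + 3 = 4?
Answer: 25/622 ≈ 0.040193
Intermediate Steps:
d = 1 (d = -3 + 4 = 1)
u(o) = 25
H(a, U) = a + 2*U (H(a, U) = (U + a) + U = a + 2*U)
E(P, l) = 3 (E(P, l) = 1 + 2*1 = 1 + 2 = 3)
w(D, z) = -3/25 (w(D, z) = 3*(-1/25) = -3/25)
1/(u(19) + w(E(5, -1*2*0), Z)) = 1/(25 - 3/25) = 1/(622/25) = 25/622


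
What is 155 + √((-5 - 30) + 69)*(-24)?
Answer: 155 - 24*√34 ≈ 15.057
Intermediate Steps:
155 + √((-5 - 30) + 69)*(-24) = 155 + √(-35 + 69)*(-24) = 155 + √34*(-24) = 155 - 24*√34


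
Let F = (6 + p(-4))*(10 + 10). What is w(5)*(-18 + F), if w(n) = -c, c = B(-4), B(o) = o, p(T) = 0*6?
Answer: 408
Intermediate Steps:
p(T) = 0
F = 120 (F = (6 + 0)*(10 + 10) = 6*20 = 120)
c = -4
w(n) = 4 (w(n) = -1*(-4) = 4)
w(5)*(-18 + F) = 4*(-18 + 120) = 4*102 = 408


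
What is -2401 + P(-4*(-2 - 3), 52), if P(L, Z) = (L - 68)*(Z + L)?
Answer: -5857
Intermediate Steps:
P(L, Z) = (-68 + L)*(L + Z)
-2401 + P(-4*(-2 - 3), 52) = -2401 + ((-4*(-2 - 3))² - (-272)*(-2 - 3) - 68*52 - 4*(-2 - 3)*52) = -2401 + ((-4*(-5))² - (-272)*(-5) - 3536 - 4*(-5)*52) = -2401 + (20² - 68*20 - 3536 + 20*52) = -2401 + (400 - 1360 - 3536 + 1040) = -2401 - 3456 = -5857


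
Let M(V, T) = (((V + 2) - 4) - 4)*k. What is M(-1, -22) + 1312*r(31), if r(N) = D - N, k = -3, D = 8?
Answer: -30155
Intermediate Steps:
r(N) = 8 - N
M(V, T) = 18 - 3*V (M(V, T) = (((V + 2) - 4) - 4)*(-3) = (((2 + V) - 4) - 4)*(-3) = ((-2 + V) - 4)*(-3) = (-6 + V)*(-3) = 18 - 3*V)
M(-1, -22) + 1312*r(31) = (18 - 3*(-1)) + 1312*(8 - 1*31) = (18 + 3) + 1312*(8 - 31) = 21 + 1312*(-23) = 21 - 30176 = -30155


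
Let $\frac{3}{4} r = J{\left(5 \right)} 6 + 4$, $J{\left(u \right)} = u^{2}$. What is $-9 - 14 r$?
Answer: $- \frac{8651}{3} \approx -2883.7$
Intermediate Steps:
$r = \frac{616}{3}$ ($r = \frac{4 \left(5^{2} \cdot 6 + 4\right)}{3} = \frac{4 \left(25 \cdot 6 + 4\right)}{3} = \frac{4 \left(150 + 4\right)}{3} = \frac{4}{3} \cdot 154 = \frac{616}{3} \approx 205.33$)
$-9 - 14 r = -9 - \frac{8624}{3} = - \frac{8651}{3}$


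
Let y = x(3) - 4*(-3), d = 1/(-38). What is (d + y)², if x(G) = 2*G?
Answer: 466489/1444 ≈ 323.05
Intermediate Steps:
d = -1/38 ≈ -0.026316
y = 18 (y = 2*3 - 4*(-3) = 6 + 12 = 18)
(d + y)² = (-1/38 + 18)² = (683/38)² = 466489/1444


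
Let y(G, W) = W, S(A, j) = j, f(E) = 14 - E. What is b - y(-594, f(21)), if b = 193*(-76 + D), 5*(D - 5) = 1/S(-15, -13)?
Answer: -890433/65 ≈ -13699.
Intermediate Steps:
D = 324/65 (D = 5 + (1/5)/(-13) = 5 + (1/5)*(-1/13) = 5 - 1/65 = 324/65 ≈ 4.9846)
b = -890888/65 (b = 193*(-76 + 324/65) = 193*(-4616/65) = -890888/65 ≈ -13706.)
b - y(-594, f(21)) = -890888/65 - (14 - 1*21) = -890888/65 - (14 - 21) = -890888/65 - 1*(-7) = -890888/65 + 7 = -890433/65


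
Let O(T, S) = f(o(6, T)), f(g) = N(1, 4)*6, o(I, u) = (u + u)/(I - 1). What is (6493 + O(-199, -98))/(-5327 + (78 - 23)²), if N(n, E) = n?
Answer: -6499/2302 ≈ -2.8232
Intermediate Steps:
o(I, u) = 2*u/(-1 + I) (o(I, u) = (2*u)/(-1 + I) = 2*u/(-1 + I))
f(g) = 6 (f(g) = 1*6 = 6)
O(T, S) = 6
(6493 + O(-199, -98))/(-5327 + (78 - 23)²) = (6493 + 6)/(-5327 + (78 - 23)²) = 6499/(-5327 + 55²) = 6499/(-5327 + 3025) = 6499/(-2302) = 6499*(-1/2302) = -6499/2302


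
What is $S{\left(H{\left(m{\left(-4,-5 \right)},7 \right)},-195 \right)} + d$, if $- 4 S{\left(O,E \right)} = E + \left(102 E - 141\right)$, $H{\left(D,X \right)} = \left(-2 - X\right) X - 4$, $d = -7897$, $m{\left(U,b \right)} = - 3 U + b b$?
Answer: $- \frac{5681}{2} \approx -2840.5$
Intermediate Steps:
$m{\left(U,b \right)} = b^{2} - 3 U$ ($m{\left(U,b \right)} = - 3 U + b^{2} = b^{2} - 3 U$)
$H{\left(D,X \right)} = -4 + X \left(-2 - X\right)$ ($H{\left(D,X \right)} = X \left(-2 - X\right) - 4 = -4 + X \left(-2 - X\right)$)
$S{\left(O,E \right)} = \frac{141}{4} - \frac{103 E}{4}$ ($S{\left(O,E \right)} = - \frac{E + \left(102 E - 141\right)}{4} = - \frac{E + \left(-141 + 102 E\right)}{4} = - \frac{-141 + 103 E}{4} = \frac{141}{4} - \frac{103 E}{4}$)
$S{\left(H{\left(m{\left(-4,-5 \right)},7 \right)},-195 \right)} + d = \left(\frac{141}{4} - - \frac{20085}{4}\right) - 7897 = \left(\frac{141}{4} + \frac{20085}{4}\right) - 7897 = \frac{10113}{2} - 7897 = - \frac{5681}{2}$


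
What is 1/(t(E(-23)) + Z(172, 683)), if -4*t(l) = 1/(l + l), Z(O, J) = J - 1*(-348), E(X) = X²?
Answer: 4232/4363191 ≈ 0.00096993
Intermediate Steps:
Z(O, J) = 348 + J (Z(O, J) = J + 348 = 348 + J)
t(l) = -1/(8*l) (t(l) = -1/(4*(l + l)) = -1/(2*l)/4 = -1/(8*l))
1/(t(E(-23)) + Z(172, 683)) = 1/(-1/(8*((-23)²)) + (348 + 683)) = 1/(-⅛/529 + 1031) = 1/(-⅛*1/529 + 1031) = 1/(-1/4232 + 1031) = 1/(4363191/4232) = 4232/4363191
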